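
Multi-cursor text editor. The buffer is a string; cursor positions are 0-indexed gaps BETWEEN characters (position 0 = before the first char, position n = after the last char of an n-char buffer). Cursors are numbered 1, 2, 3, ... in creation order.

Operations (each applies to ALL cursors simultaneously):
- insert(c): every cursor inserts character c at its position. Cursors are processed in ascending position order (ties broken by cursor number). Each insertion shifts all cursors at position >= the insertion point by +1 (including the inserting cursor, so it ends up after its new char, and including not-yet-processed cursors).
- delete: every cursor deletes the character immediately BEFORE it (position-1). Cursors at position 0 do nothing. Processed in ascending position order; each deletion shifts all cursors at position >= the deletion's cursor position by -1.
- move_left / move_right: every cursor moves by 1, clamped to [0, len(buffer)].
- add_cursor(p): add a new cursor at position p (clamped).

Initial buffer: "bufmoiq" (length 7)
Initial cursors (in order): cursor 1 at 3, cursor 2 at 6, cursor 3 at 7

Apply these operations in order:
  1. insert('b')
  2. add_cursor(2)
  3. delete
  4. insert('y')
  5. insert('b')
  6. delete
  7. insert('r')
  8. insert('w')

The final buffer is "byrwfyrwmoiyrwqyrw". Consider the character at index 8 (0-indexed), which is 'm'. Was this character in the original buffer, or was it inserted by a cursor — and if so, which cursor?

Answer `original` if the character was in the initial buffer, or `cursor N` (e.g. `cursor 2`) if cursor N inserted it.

After op 1 (insert('b')): buffer="bufbmoibqb" (len 10), cursors c1@4 c2@8 c3@10, authorship ...1...2.3
After op 2 (add_cursor(2)): buffer="bufbmoibqb" (len 10), cursors c4@2 c1@4 c2@8 c3@10, authorship ...1...2.3
After op 3 (delete): buffer="bfmoiq" (len 6), cursors c4@1 c1@2 c2@5 c3@6, authorship ......
After op 4 (insert('y')): buffer="byfymoiyqy" (len 10), cursors c4@2 c1@4 c2@8 c3@10, authorship .4.1...2.3
After op 5 (insert('b')): buffer="bybfybmoiybqyb" (len 14), cursors c4@3 c1@6 c2@11 c3@14, authorship .44.11...22.33
After op 6 (delete): buffer="byfymoiyqy" (len 10), cursors c4@2 c1@4 c2@8 c3@10, authorship .4.1...2.3
After op 7 (insert('r')): buffer="byrfyrmoiyrqyr" (len 14), cursors c4@3 c1@6 c2@11 c3@14, authorship .44.11...22.33
After op 8 (insert('w')): buffer="byrwfyrwmoiyrwqyrw" (len 18), cursors c4@4 c1@8 c2@14 c3@18, authorship .444.111...222.333
Authorship (.=original, N=cursor N): . 4 4 4 . 1 1 1 . . . 2 2 2 . 3 3 3
Index 8: author = original

Answer: original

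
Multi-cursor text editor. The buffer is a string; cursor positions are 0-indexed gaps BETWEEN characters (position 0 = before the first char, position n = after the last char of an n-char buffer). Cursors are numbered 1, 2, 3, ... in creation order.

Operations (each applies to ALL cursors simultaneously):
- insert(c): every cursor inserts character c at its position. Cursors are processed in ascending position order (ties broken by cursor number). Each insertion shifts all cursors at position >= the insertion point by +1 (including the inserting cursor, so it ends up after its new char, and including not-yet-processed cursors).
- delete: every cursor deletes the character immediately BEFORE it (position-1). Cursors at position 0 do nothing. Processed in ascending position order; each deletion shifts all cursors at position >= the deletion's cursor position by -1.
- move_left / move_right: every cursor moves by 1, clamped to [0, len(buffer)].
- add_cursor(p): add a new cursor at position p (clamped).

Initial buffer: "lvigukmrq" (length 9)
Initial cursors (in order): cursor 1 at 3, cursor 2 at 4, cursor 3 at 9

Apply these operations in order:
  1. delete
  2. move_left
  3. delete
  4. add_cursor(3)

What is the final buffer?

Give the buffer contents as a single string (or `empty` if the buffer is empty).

Answer: vukr

Derivation:
After op 1 (delete): buffer="lvukmr" (len 6), cursors c1@2 c2@2 c3@6, authorship ......
After op 2 (move_left): buffer="lvukmr" (len 6), cursors c1@1 c2@1 c3@5, authorship ......
After op 3 (delete): buffer="vukr" (len 4), cursors c1@0 c2@0 c3@3, authorship ....
After op 4 (add_cursor(3)): buffer="vukr" (len 4), cursors c1@0 c2@0 c3@3 c4@3, authorship ....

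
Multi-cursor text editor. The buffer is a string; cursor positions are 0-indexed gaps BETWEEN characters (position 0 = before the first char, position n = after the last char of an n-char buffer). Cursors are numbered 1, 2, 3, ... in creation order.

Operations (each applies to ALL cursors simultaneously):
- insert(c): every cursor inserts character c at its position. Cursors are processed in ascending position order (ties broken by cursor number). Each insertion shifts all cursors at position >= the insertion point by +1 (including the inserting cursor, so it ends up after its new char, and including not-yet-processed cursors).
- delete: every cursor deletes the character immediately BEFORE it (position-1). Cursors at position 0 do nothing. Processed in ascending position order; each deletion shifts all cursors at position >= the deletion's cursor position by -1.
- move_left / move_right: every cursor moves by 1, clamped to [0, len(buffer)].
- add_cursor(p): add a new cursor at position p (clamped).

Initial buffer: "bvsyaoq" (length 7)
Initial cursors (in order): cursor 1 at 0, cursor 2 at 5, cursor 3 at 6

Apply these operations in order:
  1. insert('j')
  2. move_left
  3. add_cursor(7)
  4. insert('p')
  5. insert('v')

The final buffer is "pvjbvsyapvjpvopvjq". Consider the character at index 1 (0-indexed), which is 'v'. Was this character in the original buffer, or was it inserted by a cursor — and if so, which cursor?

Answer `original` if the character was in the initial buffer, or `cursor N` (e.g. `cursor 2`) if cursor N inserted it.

Answer: cursor 1

Derivation:
After op 1 (insert('j')): buffer="jbvsyajojq" (len 10), cursors c1@1 c2@7 c3@9, authorship 1.....2.3.
After op 2 (move_left): buffer="jbvsyajojq" (len 10), cursors c1@0 c2@6 c3@8, authorship 1.....2.3.
After op 3 (add_cursor(7)): buffer="jbvsyajojq" (len 10), cursors c1@0 c2@6 c4@7 c3@8, authorship 1.....2.3.
After op 4 (insert('p')): buffer="pjbvsyapjpopjq" (len 14), cursors c1@1 c2@8 c4@10 c3@12, authorship 11.....224.33.
After op 5 (insert('v')): buffer="pvjbvsyapvjpvopvjq" (len 18), cursors c1@2 c2@10 c4@13 c3@16, authorship 111.....22244.333.
Authorship (.=original, N=cursor N): 1 1 1 . . . . . 2 2 2 4 4 . 3 3 3 .
Index 1: author = 1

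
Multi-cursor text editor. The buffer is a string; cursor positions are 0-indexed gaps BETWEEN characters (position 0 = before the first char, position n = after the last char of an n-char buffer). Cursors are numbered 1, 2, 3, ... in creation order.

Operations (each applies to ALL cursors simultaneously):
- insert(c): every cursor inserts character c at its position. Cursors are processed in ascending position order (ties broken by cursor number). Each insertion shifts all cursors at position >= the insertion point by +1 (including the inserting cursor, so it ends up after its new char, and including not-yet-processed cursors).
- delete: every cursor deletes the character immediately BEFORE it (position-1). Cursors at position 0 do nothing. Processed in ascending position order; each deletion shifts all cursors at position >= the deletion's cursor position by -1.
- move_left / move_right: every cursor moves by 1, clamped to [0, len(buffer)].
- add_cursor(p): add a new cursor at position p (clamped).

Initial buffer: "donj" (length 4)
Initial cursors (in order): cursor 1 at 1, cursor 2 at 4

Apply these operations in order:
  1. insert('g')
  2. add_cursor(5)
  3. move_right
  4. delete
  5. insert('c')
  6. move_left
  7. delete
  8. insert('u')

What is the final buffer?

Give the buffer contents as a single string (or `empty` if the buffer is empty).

After op 1 (insert('g')): buffer="dgonjg" (len 6), cursors c1@2 c2@6, authorship .1...2
After op 2 (add_cursor(5)): buffer="dgonjg" (len 6), cursors c1@2 c3@5 c2@6, authorship .1...2
After op 3 (move_right): buffer="dgonjg" (len 6), cursors c1@3 c2@6 c3@6, authorship .1...2
After op 4 (delete): buffer="dgn" (len 3), cursors c1@2 c2@3 c3@3, authorship .1.
After op 5 (insert('c')): buffer="dgcncc" (len 6), cursors c1@3 c2@6 c3@6, authorship .11.23
After op 6 (move_left): buffer="dgcncc" (len 6), cursors c1@2 c2@5 c3@5, authorship .11.23
After op 7 (delete): buffer="dcc" (len 3), cursors c1@1 c2@2 c3@2, authorship .13
After op 8 (insert('u')): buffer="ducuuc" (len 6), cursors c1@2 c2@5 c3@5, authorship .11233

Answer: ducuuc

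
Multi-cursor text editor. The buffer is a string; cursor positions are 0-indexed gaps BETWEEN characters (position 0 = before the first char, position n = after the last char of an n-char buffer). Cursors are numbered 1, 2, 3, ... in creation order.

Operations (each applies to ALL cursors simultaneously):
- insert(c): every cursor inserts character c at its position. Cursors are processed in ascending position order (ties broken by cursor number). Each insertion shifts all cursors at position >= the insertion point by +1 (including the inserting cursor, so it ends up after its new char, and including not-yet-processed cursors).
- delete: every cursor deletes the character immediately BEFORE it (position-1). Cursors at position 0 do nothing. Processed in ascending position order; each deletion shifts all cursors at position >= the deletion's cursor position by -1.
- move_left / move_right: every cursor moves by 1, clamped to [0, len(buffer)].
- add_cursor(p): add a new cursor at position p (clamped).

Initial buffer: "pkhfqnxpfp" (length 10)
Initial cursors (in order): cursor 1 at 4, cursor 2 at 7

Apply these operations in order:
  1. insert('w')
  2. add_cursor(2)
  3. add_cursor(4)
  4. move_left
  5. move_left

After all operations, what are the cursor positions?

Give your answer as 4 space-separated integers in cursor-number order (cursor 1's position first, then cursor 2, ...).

Answer: 3 7 0 2

Derivation:
After op 1 (insert('w')): buffer="pkhfwqnxwpfp" (len 12), cursors c1@5 c2@9, authorship ....1...2...
After op 2 (add_cursor(2)): buffer="pkhfwqnxwpfp" (len 12), cursors c3@2 c1@5 c2@9, authorship ....1...2...
After op 3 (add_cursor(4)): buffer="pkhfwqnxwpfp" (len 12), cursors c3@2 c4@4 c1@5 c2@9, authorship ....1...2...
After op 4 (move_left): buffer="pkhfwqnxwpfp" (len 12), cursors c3@1 c4@3 c1@4 c2@8, authorship ....1...2...
After op 5 (move_left): buffer="pkhfwqnxwpfp" (len 12), cursors c3@0 c4@2 c1@3 c2@7, authorship ....1...2...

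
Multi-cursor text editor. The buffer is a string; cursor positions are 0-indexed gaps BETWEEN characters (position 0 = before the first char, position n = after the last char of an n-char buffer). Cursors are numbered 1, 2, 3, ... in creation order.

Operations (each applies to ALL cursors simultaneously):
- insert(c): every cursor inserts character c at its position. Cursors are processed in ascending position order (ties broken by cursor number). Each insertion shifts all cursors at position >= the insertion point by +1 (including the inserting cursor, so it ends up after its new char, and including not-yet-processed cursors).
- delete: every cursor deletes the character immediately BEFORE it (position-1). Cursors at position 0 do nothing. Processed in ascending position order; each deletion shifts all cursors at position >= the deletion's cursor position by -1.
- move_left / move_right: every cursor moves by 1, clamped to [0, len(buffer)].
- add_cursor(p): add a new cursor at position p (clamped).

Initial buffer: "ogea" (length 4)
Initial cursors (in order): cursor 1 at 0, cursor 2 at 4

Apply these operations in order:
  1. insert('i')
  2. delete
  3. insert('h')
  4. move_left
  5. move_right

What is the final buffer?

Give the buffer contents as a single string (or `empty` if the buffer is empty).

After op 1 (insert('i')): buffer="iogeai" (len 6), cursors c1@1 c2@6, authorship 1....2
After op 2 (delete): buffer="ogea" (len 4), cursors c1@0 c2@4, authorship ....
After op 3 (insert('h')): buffer="hogeah" (len 6), cursors c1@1 c2@6, authorship 1....2
After op 4 (move_left): buffer="hogeah" (len 6), cursors c1@0 c2@5, authorship 1....2
After op 5 (move_right): buffer="hogeah" (len 6), cursors c1@1 c2@6, authorship 1....2

Answer: hogeah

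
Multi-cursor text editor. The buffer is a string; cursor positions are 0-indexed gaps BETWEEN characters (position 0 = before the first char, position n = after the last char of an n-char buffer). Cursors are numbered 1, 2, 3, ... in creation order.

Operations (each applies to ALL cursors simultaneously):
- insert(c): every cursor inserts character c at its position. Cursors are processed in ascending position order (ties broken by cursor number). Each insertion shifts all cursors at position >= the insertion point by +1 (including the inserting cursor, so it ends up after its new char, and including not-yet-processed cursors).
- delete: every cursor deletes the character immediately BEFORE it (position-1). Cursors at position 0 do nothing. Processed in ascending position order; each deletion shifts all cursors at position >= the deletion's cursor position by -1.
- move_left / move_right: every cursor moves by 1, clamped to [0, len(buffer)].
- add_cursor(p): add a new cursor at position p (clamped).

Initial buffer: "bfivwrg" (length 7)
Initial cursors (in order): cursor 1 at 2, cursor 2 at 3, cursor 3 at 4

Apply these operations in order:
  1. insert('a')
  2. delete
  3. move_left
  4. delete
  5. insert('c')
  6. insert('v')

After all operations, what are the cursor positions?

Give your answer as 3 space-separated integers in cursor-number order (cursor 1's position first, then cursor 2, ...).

After op 1 (insert('a')): buffer="bfaiavawrg" (len 10), cursors c1@3 c2@5 c3@7, authorship ..1.2.3...
After op 2 (delete): buffer="bfivwrg" (len 7), cursors c1@2 c2@3 c3@4, authorship .......
After op 3 (move_left): buffer="bfivwrg" (len 7), cursors c1@1 c2@2 c3@3, authorship .......
After op 4 (delete): buffer="vwrg" (len 4), cursors c1@0 c2@0 c3@0, authorship ....
After op 5 (insert('c')): buffer="cccvwrg" (len 7), cursors c1@3 c2@3 c3@3, authorship 123....
After op 6 (insert('v')): buffer="cccvvvvwrg" (len 10), cursors c1@6 c2@6 c3@6, authorship 123123....

Answer: 6 6 6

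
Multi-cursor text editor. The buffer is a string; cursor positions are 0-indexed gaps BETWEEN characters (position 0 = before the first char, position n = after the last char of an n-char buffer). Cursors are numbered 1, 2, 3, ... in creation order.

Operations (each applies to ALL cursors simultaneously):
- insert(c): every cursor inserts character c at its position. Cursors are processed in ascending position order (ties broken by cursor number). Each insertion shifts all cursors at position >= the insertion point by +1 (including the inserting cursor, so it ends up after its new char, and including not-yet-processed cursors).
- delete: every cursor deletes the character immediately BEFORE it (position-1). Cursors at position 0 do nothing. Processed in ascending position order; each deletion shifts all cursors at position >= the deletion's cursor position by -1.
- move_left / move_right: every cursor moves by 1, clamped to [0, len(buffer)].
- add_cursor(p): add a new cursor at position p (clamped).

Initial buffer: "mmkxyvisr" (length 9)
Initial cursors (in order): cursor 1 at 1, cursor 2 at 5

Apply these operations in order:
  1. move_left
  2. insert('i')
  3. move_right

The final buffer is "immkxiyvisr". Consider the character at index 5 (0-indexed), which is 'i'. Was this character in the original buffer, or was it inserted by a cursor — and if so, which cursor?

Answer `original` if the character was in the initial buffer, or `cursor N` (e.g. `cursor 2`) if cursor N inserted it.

Answer: cursor 2

Derivation:
After op 1 (move_left): buffer="mmkxyvisr" (len 9), cursors c1@0 c2@4, authorship .........
After op 2 (insert('i')): buffer="immkxiyvisr" (len 11), cursors c1@1 c2@6, authorship 1....2.....
After op 3 (move_right): buffer="immkxiyvisr" (len 11), cursors c1@2 c2@7, authorship 1....2.....
Authorship (.=original, N=cursor N): 1 . . . . 2 . . . . .
Index 5: author = 2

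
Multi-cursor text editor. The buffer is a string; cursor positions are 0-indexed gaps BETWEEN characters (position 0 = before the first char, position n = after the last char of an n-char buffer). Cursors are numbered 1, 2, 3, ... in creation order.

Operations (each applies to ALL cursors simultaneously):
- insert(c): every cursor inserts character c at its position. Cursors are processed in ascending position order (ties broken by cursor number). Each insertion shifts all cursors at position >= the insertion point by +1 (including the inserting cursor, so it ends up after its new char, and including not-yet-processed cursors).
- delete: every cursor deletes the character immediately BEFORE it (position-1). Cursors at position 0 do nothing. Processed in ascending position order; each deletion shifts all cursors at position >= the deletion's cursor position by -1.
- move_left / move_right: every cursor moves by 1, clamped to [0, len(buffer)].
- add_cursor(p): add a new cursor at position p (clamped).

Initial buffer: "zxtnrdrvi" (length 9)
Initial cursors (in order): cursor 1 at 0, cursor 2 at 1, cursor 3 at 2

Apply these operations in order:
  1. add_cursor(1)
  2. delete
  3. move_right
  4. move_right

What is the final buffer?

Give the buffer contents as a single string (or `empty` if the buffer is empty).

After op 1 (add_cursor(1)): buffer="zxtnrdrvi" (len 9), cursors c1@0 c2@1 c4@1 c3@2, authorship .........
After op 2 (delete): buffer="tnrdrvi" (len 7), cursors c1@0 c2@0 c3@0 c4@0, authorship .......
After op 3 (move_right): buffer="tnrdrvi" (len 7), cursors c1@1 c2@1 c3@1 c4@1, authorship .......
After op 4 (move_right): buffer="tnrdrvi" (len 7), cursors c1@2 c2@2 c3@2 c4@2, authorship .......

Answer: tnrdrvi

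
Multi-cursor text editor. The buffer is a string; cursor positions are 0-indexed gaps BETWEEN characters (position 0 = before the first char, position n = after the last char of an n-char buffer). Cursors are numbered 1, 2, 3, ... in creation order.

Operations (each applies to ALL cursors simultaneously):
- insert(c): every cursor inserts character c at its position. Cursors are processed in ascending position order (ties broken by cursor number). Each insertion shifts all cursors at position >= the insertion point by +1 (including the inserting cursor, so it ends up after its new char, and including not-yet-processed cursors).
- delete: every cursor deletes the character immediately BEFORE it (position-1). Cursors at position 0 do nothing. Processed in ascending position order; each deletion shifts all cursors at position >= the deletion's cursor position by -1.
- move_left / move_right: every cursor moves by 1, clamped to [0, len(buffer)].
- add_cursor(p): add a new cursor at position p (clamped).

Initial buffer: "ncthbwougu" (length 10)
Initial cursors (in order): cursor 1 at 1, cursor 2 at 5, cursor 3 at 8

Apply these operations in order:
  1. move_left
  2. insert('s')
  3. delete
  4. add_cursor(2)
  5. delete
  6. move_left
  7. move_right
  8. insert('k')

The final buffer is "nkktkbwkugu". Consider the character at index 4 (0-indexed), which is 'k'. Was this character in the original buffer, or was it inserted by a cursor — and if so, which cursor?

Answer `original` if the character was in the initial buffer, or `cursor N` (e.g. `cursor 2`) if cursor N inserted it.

After op 1 (move_left): buffer="ncthbwougu" (len 10), cursors c1@0 c2@4 c3@7, authorship ..........
After op 2 (insert('s')): buffer="sncthsbwosugu" (len 13), cursors c1@1 c2@6 c3@10, authorship 1....2...3...
After op 3 (delete): buffer="ncthbwougu" (len 10), cursors c1@0 c2@4 c3@7, authorship ..........
After op 4 (add_cursor(2)): buffer="ncthbwougu" (len 10), cursors c1@0 c4@2 c2@4 c3@7, authorship ..........
After op 5 (delete): buffer="ntbwugu" (len 7), cursors c1@0 c4@1 c2@2 c3@4, authorship .......
After op 6 (move_left): buffer="ntbwugu" (len 7), cursors c1@0 c4@0 c2@1 c3@3, authorship .......
After op 7 (move_right): buffer="ntbwugu" (len 7), cursors c1@1 c4@1 c2@2 c3@4, authorship .......
After op 8 (insert('k')): buffer="nkktkbwkugu" (len 11), cursors c1@3 c4@3 c2@5 c3@8, authorship .14.2..3...
Authorship (.=original, N=cursor N): . 1 4 . 2 . . 3 . . .
Index 4: author = 2

Answer: cursor 2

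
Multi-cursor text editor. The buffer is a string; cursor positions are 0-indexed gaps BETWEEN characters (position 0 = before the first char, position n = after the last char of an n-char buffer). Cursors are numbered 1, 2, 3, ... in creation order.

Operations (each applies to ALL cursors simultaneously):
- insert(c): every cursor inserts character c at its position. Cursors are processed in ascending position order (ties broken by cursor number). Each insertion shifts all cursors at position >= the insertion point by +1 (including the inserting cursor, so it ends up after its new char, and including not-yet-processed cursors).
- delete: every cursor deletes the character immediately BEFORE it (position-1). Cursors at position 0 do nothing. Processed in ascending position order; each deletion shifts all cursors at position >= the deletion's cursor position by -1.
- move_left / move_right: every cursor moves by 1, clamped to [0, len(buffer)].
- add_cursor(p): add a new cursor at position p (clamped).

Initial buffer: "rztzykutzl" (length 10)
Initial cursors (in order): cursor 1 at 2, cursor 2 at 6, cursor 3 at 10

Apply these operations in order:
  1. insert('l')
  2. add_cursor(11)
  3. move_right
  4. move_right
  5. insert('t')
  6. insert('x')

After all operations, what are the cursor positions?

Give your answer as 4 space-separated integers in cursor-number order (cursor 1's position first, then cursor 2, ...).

After op 1 (insert('l')): buffer="rzltzyklutzll" (len 13), cursors c1@3 c2@8 c3@13, authorship ..1....2....3
After op 2 (add_cursor(11)): buffer="rzltzyklutzll" (len 13), cursors c1@3 c2@8 c4@11 c3@13, authorship ..1....2....3
After op 3 (move_right): buffer="rzltzyklutzll" (len 13), cursors c1@4 c2@9 c4@12 c3@13, authorship ..1....2....3
After op 4 (move_right): buffer="rzltzyklutzll" (len 13), cursors c1@5 c2@10 c3@13 c4@13, authorship ..1....2....3
After op 5 (insert('t')): buffer="rzltztykluttzlltt" (len 17), cursors c1@6 c2@12 c3@17 c4@17, authorship ..1..1..2..2..334
After op 6 (insert('x')): buffer="rzltztxykluttxzllttxx" (len 21), cursors c1@7 c2@14 c3@21 c4@21, authorship ..1..11..2..22..33434

Answer: 7 14 21 21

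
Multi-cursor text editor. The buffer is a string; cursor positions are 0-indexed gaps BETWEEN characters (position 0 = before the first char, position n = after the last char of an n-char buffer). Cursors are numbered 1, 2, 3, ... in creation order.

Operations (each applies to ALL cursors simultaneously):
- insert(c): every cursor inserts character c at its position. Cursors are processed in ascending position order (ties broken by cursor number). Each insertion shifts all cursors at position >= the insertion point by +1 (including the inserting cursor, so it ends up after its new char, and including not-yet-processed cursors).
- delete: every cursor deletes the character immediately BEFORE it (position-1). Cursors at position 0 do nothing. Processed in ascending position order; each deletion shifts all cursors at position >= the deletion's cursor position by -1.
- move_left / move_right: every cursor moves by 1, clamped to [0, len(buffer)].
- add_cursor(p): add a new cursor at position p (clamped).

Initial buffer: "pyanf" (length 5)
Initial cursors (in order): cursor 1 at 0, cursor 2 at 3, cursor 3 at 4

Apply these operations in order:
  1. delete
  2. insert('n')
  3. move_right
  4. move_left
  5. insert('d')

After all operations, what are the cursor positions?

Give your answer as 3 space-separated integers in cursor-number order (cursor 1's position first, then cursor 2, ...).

Answer: 2 8 8

Derivation:
After op 1 (delete): buffer="pyf" (len 3), cursors c1@0 c2@2 c3@2, authorship ...
After op 2 (insert('n')): buffer="npynnf" (len 6), cursors c1@1 c2@5 c3@5, authorship 1..23.
After op 3 (move_right): buffer="npynnf" (len 6), cursors c1@2 c2@6 c3@6, authorship 1..23.
After op 4 (move_left): buffer="npynnf" (len 6), cursors c1@1 c2@5 c3@5, authorship 1..23.
After op 5 (insert('d')): buffer="ndpynnddf" (len 9), cursors c1@2 c2@8 c3@8, authorship 11..2323.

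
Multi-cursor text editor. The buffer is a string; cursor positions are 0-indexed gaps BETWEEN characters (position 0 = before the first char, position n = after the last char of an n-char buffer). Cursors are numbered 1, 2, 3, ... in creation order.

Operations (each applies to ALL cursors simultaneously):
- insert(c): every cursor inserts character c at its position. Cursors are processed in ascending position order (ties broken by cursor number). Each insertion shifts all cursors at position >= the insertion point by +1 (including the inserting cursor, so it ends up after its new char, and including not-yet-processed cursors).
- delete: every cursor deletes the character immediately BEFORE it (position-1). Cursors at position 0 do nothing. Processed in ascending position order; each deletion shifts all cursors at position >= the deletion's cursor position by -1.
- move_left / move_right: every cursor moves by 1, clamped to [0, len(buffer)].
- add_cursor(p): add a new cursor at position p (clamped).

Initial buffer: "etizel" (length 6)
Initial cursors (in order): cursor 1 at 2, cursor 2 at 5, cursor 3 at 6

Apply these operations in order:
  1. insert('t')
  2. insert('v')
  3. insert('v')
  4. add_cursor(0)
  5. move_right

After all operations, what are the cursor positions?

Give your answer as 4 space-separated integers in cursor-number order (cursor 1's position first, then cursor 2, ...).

After op 1 (insert('t')): buffer="ettizetlt" (len 9), cursors c1@3 c2@7 c3@9, authorship ..1...2.3
After op 2 (insert('v')): buffer="ettvizetvltv" (len 12), cursors c1@4 c2@9 c3@12, authorship ..11...22.33
After op 3 (insert('v')): buffer="ettvvizetvvltvv" (len 15), cursors c1@5 c2@11 c3@15, authorship ..111...222.333
After op 4 (add_cursor(0)): buffer="ettvvizetvvltvv" (len 15), cursors c4@0 c1@5 c2@11 c3@15, authorship ..111...222.333
After op 5 (move_right): buffer="ettvvizetvvltvv" (len 15), cursors c4@1 c1@6 c2@12 c3@15, authorship ..111...222.333

Answer: 6 12 15 1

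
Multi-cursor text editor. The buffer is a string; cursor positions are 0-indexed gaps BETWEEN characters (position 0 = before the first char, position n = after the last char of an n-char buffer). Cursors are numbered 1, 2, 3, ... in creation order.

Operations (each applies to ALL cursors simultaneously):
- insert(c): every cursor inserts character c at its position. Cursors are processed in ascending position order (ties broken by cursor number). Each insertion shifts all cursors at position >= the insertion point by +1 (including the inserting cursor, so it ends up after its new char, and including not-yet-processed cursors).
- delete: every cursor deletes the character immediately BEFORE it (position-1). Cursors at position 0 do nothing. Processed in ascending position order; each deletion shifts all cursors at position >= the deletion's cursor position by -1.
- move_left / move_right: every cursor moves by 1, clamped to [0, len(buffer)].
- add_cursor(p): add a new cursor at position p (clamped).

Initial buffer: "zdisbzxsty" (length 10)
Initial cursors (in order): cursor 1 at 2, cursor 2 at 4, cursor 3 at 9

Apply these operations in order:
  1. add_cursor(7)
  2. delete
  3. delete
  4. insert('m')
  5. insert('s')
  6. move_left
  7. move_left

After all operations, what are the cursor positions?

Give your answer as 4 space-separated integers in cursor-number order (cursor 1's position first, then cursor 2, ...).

Answer: 2 2 7 7

Derivation:
After op 1 (add_cursor(7)): buffer="zdisbzxsty" (len 10), cursors c1@2 c2@4 c4@7 c3@9, authorship ..........
After op 2 (delete): buffer="zibzsy" (len 6), cursors c1@1 c2@2 c4@4 c3@5, authorship ......
After op 3 (delete): buffer="by" (len 2), cursors c1@0 c2@0 c3@1 c4@1, authorship ..
After op 4 (insert('m')): buffer="mmbmmy" (len 6), cursors c1@2 c2@2 c3@5 c4@5, authorship 12.34.
After op 5 (insert('s')): buffer="mmssbmmssy" (len 10), cursors c1@4 c2@4 c3@9 c4@9, authorship 1212.3434.
After op 6 (move_left): buffer="mmssbmmssy" (len 10), cursors c1@3 c2@3 c3@8 c4@8, authorship 1212.3434.
After op 7 (move_left): buffer="mmssbmmssy" (len 10), cursors c1@2 c2@2 c3@7 c4@7, authorship 1212.3434.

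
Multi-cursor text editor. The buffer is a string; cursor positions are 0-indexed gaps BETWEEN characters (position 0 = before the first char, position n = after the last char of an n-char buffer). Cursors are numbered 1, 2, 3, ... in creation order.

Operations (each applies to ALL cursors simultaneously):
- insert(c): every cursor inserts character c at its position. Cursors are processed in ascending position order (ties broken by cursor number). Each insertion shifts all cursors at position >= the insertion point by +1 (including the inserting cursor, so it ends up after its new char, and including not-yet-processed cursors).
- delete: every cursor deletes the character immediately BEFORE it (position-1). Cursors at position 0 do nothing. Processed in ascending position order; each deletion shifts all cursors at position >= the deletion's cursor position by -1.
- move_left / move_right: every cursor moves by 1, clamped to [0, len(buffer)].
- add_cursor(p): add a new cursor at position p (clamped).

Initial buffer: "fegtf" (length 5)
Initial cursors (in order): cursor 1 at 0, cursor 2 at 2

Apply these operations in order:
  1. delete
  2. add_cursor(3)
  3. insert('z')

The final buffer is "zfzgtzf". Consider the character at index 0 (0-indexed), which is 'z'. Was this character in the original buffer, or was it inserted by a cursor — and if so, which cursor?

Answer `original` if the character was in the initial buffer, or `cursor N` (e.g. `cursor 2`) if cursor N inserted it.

Answer: cursor 1

Derivation:
After op 1 (delete): buffer="fgtf" (len 4), cursors c1@0 c2@1, authorship ....
After op 2 (add_cursor(3)): buffer="fgtf" (len 4), cursors c1@0 c2@1 c3@3, authorship ....
After op 3 (insert('z')): buffer="zfzgtzf" (len 7), cursors c1@1 c2@3 c3@6, authorship 1.2..3.
Authorship (.=original, N=cursor N): 1 . 2 . . 3 .
Index 0: author = 1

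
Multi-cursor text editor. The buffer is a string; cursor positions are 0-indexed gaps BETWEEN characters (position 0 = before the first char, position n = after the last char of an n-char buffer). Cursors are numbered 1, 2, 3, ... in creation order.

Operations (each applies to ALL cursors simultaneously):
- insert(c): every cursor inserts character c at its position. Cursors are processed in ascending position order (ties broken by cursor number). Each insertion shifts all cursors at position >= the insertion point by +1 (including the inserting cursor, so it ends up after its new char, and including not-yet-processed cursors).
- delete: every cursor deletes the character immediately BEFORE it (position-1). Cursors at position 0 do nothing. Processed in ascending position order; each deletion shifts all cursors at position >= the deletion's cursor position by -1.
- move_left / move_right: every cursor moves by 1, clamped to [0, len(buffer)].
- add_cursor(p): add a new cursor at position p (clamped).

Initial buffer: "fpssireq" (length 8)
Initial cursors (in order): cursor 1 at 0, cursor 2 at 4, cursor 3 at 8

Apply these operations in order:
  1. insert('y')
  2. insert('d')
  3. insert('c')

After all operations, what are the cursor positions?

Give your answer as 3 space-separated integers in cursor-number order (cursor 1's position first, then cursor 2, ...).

After op 1 (insert('y')): buffer="yfpssyireqy" (len 11), cursors c1@1 c2@6 c3@11, authorship 1....2....3
After op 2 (insert('d')): buffer="ydfpssydireqyd" (len 14), cursors c1@2 c2@8 c3@14, authorship 11....22....33
After op 3 (insert('c')): buffer="ydcfpssydcireqydc" (len 17), cursors c1@3 c2@10 c3@17, authorship 111....222....333

Answer: 3 10 17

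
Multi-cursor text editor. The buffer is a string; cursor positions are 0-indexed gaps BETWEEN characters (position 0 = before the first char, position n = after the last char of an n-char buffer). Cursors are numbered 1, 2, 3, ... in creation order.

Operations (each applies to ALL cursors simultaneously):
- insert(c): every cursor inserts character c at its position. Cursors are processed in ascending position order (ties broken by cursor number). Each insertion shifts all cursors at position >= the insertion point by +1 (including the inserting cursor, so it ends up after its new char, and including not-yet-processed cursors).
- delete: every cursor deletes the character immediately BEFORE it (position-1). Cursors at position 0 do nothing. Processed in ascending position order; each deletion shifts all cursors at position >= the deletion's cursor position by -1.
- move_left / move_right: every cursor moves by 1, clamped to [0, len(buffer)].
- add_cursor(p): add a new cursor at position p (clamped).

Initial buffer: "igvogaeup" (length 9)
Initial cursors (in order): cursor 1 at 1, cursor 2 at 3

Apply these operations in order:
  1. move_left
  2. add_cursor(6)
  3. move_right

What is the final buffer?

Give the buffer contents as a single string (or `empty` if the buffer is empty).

After op 1 (move_left): buffer="igvogaeup" (len 9), cursors c1@0 c2@2, authorship .........
After op 2 (add_cursor(6)): buffer="igvogaeup" (len 9), cursors c1@0 c2@2 c3@6, authorship .........
After op 3 (move_right): buffer="igvogaeup" (len 9), cursors c1@1 c2@3 c3@7, authorship .........

Answer: igvogaeup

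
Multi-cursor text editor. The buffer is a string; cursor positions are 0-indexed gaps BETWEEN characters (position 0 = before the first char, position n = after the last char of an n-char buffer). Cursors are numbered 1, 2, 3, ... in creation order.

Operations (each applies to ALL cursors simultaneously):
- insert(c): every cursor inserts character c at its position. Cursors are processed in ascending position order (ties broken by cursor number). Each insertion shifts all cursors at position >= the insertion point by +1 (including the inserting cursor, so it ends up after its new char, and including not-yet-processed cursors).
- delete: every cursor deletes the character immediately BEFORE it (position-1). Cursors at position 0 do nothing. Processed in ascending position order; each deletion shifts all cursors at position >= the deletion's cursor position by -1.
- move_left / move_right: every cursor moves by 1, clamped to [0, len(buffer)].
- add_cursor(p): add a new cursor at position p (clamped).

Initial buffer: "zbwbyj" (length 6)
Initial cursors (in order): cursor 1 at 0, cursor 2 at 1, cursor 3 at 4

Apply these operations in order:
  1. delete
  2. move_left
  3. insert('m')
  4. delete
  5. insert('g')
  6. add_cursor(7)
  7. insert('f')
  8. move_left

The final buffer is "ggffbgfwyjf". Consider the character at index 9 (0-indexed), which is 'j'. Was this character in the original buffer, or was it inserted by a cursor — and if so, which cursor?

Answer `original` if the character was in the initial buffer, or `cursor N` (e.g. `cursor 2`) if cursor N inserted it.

Answer: original

Derivation:
After op 1 (delete): buffer="bwyj" (len 4), cursors c1@0 c2@0 c3@2, authorship ....
After op 2 (move_left): buffer="bwyj" (len 4), cursors c1@0 c2@0 c3@1, authorship ....
After op 3 (insert('m')): buffer="mmbmwyj" (len 7), cursors c1@2 c2@2 c3@4, authorship 12.3...
After op 4 (delete): buffer="bwyj" (len 4), cursors c1@0 c2@0 c3@1, authorship ....
After op 5 (insert('g')): buffer="ggbgwyj" (len 7), cursors c1@2 c2@2 c3@4, authorship 12.3...
After op 6 (add_cursor(7)): buffer="ggbgwyj" (len 7), cursors c1@2 c2@2 c3@4 c4@7, authorship 12.3...
After op 7 (insert('f')): buffer="ggffbgfwyjf" (len 11), cursors c1@4 c2@4 c3@7 c4@11, authorship 1212.33...4
After op 8 (move_left): buffer="ggffbgfwyjf" (len 11), cursors c1@3 c2@3 c3@6 c4@10, authorship 1212.33...4
Authorship (.=original, N=cursor N): 1 2 1 2 . 3 3 . . . 4
Index 9: author = original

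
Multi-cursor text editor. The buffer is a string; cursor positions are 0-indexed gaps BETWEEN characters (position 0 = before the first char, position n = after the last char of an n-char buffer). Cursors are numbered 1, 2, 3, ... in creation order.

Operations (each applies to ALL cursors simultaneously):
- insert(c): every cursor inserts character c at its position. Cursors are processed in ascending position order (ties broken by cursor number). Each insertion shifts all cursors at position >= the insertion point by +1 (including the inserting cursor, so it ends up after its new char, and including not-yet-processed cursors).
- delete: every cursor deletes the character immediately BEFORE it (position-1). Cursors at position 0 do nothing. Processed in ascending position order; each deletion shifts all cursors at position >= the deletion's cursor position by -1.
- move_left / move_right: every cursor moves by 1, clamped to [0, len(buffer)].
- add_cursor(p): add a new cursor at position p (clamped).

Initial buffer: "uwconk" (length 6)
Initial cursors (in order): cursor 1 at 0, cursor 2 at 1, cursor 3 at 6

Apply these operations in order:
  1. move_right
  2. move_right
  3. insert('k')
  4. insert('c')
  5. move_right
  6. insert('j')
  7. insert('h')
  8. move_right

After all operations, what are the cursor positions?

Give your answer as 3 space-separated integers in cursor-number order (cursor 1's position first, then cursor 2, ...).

Answer: 8 13 18

Derivation:
After op 1 (move_right): buffer="uwconk" (len 6), cursors c1@1 c2@2 c3@6, authorship ......
After op 2 (move_right): buffer="uwconk" (len 6), cursors c1@2 c2@3 c3@6, authorship ......
After op 3 (insert('k')): buffer="uwkckonkk" (len 9), cursors c1@3 c2@5 c3@9, authorship ..1.2...3
After op 4 (insert('c')): buffer="uwkcckconkkc" (len 12), cursors c1@4 c2@7 c3@12, authorship ..11.22...33
After op 5 (move_right): buffer="uwkcckconkkc" (len 12), cursors c1@5 c2@8 c3@12, authorship ..11.22...33
After op 6 (insert('j')): buffer="uwkccjkcojnkkcj" (len 15), cursors c1@6 c2@10 c3@15, authorship ..11.122.2..333
After op 7 (insert('h')): buffer="uwkccjhkcojhnkkcjh" (len 18), cursors c1@7 c2@12 c3@18, authorship ..11.1122.22..3333
After op 8 (move_right): buffer="uwkccjhkcojhnkkcjh" (len 18), cursors c1@8 c2@13 c3@18, authorship ..11.1122.22..3333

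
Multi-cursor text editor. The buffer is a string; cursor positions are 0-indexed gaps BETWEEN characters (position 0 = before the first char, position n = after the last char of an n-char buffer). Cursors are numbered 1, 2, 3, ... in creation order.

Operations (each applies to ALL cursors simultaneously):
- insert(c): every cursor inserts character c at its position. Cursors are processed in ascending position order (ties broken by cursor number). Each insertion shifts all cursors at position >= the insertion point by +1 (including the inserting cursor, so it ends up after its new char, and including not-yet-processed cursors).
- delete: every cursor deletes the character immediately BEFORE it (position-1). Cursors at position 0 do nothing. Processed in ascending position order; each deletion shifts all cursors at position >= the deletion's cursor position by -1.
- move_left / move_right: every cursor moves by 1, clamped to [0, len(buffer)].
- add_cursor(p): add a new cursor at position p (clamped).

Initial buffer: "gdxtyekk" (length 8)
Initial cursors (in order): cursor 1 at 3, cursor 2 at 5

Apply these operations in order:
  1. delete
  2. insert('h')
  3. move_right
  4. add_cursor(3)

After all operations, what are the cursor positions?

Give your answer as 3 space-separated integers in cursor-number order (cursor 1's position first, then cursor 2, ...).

Answer: 4 6 3

Derivation:
After op 1 (delete): buffer="gdtekk" (len 6), cursors c1@2 c2@3, authorship ......
After op 2 (insert('h')): buffer="gdhthekk" (len 8), cursors c1@3 c2@5, authorship ..1.2...
After op 3 (move_right): buffer="gdhthekk" (len 8), cursors c1@4 c2@6, authorship ..1.2...
After op 4 (add_cursor(3)): buffer="gdhthekk" (len 8), cursors c3@3 c1@4 c2@6, authorship ..1.2...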